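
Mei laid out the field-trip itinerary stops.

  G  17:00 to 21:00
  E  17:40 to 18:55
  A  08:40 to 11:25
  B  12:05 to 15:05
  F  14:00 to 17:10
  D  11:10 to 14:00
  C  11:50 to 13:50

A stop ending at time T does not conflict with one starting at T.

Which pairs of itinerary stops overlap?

A & D, B & C, B & D, B & F, C & D, E & G, F & G

Two intervals overlap when each starts before the other ends.
Sorted by start: A, D, C, B, F, G, E.
D starts before A ends → A and D overlap.
C starts after A ends, so nothing later overlaps A either.
C starts before D ends → D and C overlap.
B starts before D ends → D and B overlap.
F starts exactly when D ends (back-to-back, no overlap), so nothing later overlaps D either.
B starts before C ends → C and B overlap.
F starts after C ends, so nothing later overlaps C either.
F starts before B ends → B and F overlap.
G starts after B ends, so nothing later overlaps B either.
G starts before F ends → F and G overlap.
E starts after F ends.
E starts before G ends → G and E overlap.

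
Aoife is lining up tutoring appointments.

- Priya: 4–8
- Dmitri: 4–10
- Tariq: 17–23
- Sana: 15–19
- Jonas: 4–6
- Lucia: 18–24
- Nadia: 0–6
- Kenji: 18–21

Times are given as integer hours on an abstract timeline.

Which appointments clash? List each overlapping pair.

Dmitri & Jonas, Dmitri & Nadia, Dmitri & Priya, Jonas & Nadia, Jonas & Priya, Kenji & Lucia, Kenji & Sana, Kenji & Tariq, Lucia & Sana, Lucia & Tariq, Nadia & Priya, Sana & Tariq

Two intervals overlap when each starts before the other ends.
Sorted by start: Nadia, Dmitri, Priya, Jonas, Sana, Tariq, Kenji, Lucia.
Dmitri starts before Nadia ends → Nadia and Dmitri overlap.
Priya starts before Nadia ends → Nadia and Priya overlap.
Jonas starts before Nadia ends → Nadia and Jonas overlap.
Sana starts after Nadia ends — done with Nadia.
Priya starts before Dmitri ends → Dmitri and Priya overlap.
Jonas starts before Dmitri ends → Dmitri and Jonas overlap.
Sana starts after Dmitri ends — done with Dmitri.
Jonas starts before Priya ends → Priya and Jonas overlap.
Sana starts after Priya ends — done with Priya.
Sana starts after Jonas ends — done with Jonas.
Tariq starts before Sana ends → Sana and Tariq overlap.
Kenji starts before Sana ends → Sana and Kenji overlap.
Lucia starts before Sana ends → Sana and Lucia overlap.
Kenji starts before Tariq ends → Tariq and Kenji overlap.
Lucia starts before Tariq ends → Tariq and Lucia overlap.
Lucia starts before Kenji ends → Kenji and Lucia overlap.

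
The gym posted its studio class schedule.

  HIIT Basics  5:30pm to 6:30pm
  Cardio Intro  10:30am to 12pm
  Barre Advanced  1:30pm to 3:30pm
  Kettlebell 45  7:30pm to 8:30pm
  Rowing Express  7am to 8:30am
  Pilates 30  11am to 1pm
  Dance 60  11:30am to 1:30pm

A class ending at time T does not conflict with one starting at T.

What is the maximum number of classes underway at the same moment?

Sort all start/end points and keep a running count:
7am start Rowing Express → 1
8:30am end Rowing Express → 0
10:30am start Cardio Intro → 1
11am start Pilates 30 → 2
11:30am start Dance 60 → 3
12pm end Cardio Intro → 2
1pm end Pilates 30 → 1
1:30pm end Dance 60 → 0
1:30pm start Barre Advanced → 1
3:30pm end Barre Advanced → 0
5:30pm start HIIT Basics → 1
6:30pm end HIIT Basics → 0
7:30pm start Kettlebell 45 → 1
8:30pm end Kettlebell 45 → 0
Peak is 3, at 11:30am (Cardio Intro, Dance 60, Pilates 30).

3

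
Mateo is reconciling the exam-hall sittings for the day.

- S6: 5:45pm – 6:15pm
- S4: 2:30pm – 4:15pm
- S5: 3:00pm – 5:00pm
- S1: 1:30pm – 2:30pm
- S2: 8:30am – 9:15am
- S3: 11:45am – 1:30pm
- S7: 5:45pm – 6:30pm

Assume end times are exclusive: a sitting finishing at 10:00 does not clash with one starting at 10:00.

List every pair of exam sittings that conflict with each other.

S4 & S5, S6 & S7

Two intervals overlap when each starts before the other ends.
Sorted by start: S2, S3, S1, S4, S5, S6, S7.
S3 starts after S2 ends, so nothing later overlaps S2 either.
S1 starts exactly when S3 ends (back-to-back, no overlap), so nothing later overlaps S3 either.
S4 starts exactly when S1 ends (back-to-back, no overlap), so nothing later overlaps S1 either.
S5 starts before S4 ends → S4 and S5 overlap.
S6 starts after S4 ends, so nothing later overlaps S4 either.
S6 starts after S5 ends, so nothing later overlaps S5 either.
S7 starts before S6 ends → S6 and S7 overlap.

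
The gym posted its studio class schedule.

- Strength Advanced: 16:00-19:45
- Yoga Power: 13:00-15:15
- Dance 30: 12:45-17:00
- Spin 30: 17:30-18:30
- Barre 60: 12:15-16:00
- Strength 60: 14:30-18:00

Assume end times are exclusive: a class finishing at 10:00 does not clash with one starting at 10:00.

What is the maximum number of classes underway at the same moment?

4

Sort all start/end points and keep a running count:
12:15 start Barre 60 → 1
12:45 start Dance 30 → 2
13:00 start Yoga Power → 3
14:30 start Strength 60 → 4
15:15 end Yoga Power → 3
16:00 end Barre 60 → 2
16:00 start Strength Advanced → 3
17:00 end Dance 30 → 2
17:30 start Spin 30 → 3
18:00 end Strength 60 → 2
18:30 end Spin 30 → 1
19:45 end Strength Advanced → 0
Peak is 4, at 14:30 (Barre 60, Dance 30, Strength 60, Yoga Power).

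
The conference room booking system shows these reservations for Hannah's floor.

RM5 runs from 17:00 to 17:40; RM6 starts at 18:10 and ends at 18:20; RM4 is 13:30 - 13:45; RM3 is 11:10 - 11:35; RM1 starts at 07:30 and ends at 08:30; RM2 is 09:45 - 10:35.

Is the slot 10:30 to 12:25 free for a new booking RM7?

No — it overlaps RM2, RM3

RM1: ends 08:30 at or before RM7 starts 10:30 → clear.
RM2: starts 09:45 before RM7 ends 12:25, and ends 10:35 after RM7 starts 10:30 → overlap.
RM3: starts 11:10 before RM7 ends 12:25, and ends 11:35 after RM7 starts 10:30 → overlap.
RM4: starts 13:30 at or after RM7 ends 12:25 → clear.
RM5: starts 17:00 at or after RM7 ends 12:25 → clear.
RM6: starts 18:10 at or after RM7 ends 12:25 → clear.
RM7 overlaps RM2, RM3.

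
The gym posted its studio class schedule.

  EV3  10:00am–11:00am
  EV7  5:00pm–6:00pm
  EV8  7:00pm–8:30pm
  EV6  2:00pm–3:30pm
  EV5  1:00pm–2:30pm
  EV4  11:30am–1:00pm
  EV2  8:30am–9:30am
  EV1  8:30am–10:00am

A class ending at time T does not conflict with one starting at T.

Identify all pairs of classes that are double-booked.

Sorted by start: EV1, EV2, EV3, EV4, EV5, EV6, EV7, EV8.
EV2 starts before EV1 ends → EV1 and EV2 overlap.
EV3 starts exactly when EV1 ends (back-to-back, no overlap), so EV1 has no further overlaps.
EV3 starts after EV2 ends, so EV2 has no further overlaps.
EV4 starts after EV3 ends, so EV3 has no further overlaps.
EV5 starts exactly when EV4 ends (back-to-back, no overlap), so EV4 has no further overlaps.
EV6 starts before EV5 ends → EV5 and EV6 overlap.
EV7 starts after EV5 ends, so EV5 has no further overlaps.
EV7 starts after EV6 ends, so EV6 has no further overlaps.
EV8 starts after EV7 ends.

EV1 & EV2, EV5 & EV6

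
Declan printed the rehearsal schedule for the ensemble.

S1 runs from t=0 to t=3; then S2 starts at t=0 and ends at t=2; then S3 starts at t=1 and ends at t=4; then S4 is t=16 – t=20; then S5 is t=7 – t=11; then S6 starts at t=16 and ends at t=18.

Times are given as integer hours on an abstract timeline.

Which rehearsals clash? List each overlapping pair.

S1 & S2, S1 & S3, S2 & S3, S4 & S6

Two intervals overlap when each starts before the other ends.
Sorted by start: S1, S2, S3, S5, S4, S6.
S2 starts before S1 ends → S1 and S2 overlap.
S3 starts before S1 ends → S1 and S3 overlap.
S5 starts after S1 ends, so S1 has no further overlaps.
S3 starts before S2 ends → S2 and S3 overlap.
S5 starts after S2 ends, so S2 has no further overlaps.
S5 starts after S3 ends, so S3 has no further overlaps.
S4 starts after S5 ends, so S5 has no further overlaps.
S6 starts before S4 ends → S4 and S6 overlap.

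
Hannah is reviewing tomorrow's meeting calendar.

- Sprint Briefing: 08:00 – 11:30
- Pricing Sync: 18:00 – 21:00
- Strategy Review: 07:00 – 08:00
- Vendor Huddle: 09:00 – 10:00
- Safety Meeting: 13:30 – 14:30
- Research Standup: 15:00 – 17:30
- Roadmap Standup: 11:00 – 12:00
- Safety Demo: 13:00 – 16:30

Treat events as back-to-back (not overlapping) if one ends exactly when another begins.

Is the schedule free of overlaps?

Sorted by start: Strategy Review, Sprint Briefing, Vendor Huddle, Roadmap Standup, Safety Demo, Safety Meeting, Research Standup, Pricing Sync.
Sprint Briefing starts exactly when Strategy Review ends (back-to-back, no overlap); Strategy Review is clear from here.
Vendor Huddle starts before Sprint Briefing ends → Sprint Briefing and Vendor Huddle overlap.
That's a conflict, so the schedule is not conflict-free.

No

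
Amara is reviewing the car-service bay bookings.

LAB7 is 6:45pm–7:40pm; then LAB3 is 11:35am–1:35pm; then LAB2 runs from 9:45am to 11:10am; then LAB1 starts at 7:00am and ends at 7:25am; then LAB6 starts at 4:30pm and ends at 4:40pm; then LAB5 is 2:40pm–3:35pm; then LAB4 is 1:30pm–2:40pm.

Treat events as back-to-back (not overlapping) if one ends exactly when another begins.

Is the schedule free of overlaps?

Check each pair: they overlap iff neither finishes before the other starts.
Sorted by start: LAB1, LAB2, LAB3, LAB4, LAB5, LAB6, LAB7.
LAB2 starts after LAB1 ends, so LAB1 has no further overlaps.
LAB3 starts after LAB2 ends, so LAB2 has no further overlaps.
LAB4 starts before LAB3 ends → LAB3 and LAB4 overlap.
That's a conflict, so the schedule is not conflict-free.

No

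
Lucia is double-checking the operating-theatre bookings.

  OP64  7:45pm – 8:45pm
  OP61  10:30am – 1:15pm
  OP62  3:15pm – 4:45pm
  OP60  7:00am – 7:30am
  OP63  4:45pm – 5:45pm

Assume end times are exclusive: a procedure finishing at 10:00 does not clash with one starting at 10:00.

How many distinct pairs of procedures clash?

0

Two intervals overlap when each starts before the other ends.
Sorted by start: OP60, OP61, OP62, OP63, OP64.
OP61 starts after OP60 ends, so nothing later overlaps OP60 either.
OP62 starts after OP61 ends, so nothing later overlaps OP61 either.
OP63 starts exactly when OP62 ends (back-to-back, no overlap), so nothing later overlaps OP62 either.
OP64 starts after OP63 ends.
No pair overlaps.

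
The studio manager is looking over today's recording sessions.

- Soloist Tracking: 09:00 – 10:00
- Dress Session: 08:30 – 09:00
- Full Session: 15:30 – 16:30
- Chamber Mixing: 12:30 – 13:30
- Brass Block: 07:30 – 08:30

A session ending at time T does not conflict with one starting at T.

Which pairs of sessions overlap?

Two intervals overlap when each starts before the other ends.
Sorted by start: Brass Block, Dress Session, Soloist Tracking, Chamber Mixing, Full Session.
Dress Session starts exactly when Brass Block ends (back-to-back, no overlap), so nothing later overlaps Brass Block either.
Soloist Tracking starts exactly when Dress Session ends (back-to-back, no overlap), so nothing later overlaps Dress Session either.
Chamber Mixing starts after Soloist Tracking ends, so nothing later overlaps Soloist Tracking either.
Full Session starts after Chamber Mixing ends.

none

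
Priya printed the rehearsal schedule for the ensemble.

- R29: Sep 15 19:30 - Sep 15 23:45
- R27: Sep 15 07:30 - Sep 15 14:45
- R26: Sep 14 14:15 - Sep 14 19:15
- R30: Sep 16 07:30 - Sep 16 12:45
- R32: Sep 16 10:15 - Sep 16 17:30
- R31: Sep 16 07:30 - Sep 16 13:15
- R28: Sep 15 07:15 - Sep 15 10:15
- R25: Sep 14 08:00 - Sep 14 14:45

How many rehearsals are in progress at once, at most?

Sweep the timeline, counting +1 at each start and −1 at each end (ends before starts at a tie):
Sep 14 08:00 start R25 → 1
Sep 14 14:15 start R26 → 2
Sep 14 14:45 end R25 → 1
Sep 14 19:15 end R26 → 0
Sep 15 07:15 start R28 → 1
Sep 15 07:30 start R27 → 2
Sep 15 10:15 end R28 → 1
Sep 15 14:45 end R27 → 0
Sep 15 19:30 start R29 → 1
Sep 15 23:45 end R29 → 0
Sep 16 07:30 start R30 → 1
Sep 16 07:30 start R31 → 2
Sep 16 10:15 start R32 → 3
Sep 16 12:45 end R30 → 2
Sep 16 13:15 end R31 → 1
Sep 16 17:30 end R32 → 0
Peak is 3, at Sep 16 10:15 (R30, R31, R32).

3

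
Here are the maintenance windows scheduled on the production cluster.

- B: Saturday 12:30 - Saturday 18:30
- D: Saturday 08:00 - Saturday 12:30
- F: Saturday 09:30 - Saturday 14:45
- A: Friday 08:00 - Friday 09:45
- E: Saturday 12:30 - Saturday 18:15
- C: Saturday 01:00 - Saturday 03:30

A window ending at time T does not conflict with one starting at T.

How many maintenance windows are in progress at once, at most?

Sort all start/end points and keep a running count:
Friday 08:00 start A → 1
Friday 09:45 end A → 0
Saturday 01:00 start C → 1
Saturday 03:30 end C → 0
Saturday 08:00 start D → 1
Saturday 09:30 start F → 2
Saturday 12:30 end D → 1
Saturday 12:30 start B → 2
Saturday 12:30 start E → 3
Saturday 14:45 end F → 2
Saturday 18:15 end E → 1
Saturday 18:30 end B → 0
Peak is 3, at Saturday 12:30 (B, E, F).

3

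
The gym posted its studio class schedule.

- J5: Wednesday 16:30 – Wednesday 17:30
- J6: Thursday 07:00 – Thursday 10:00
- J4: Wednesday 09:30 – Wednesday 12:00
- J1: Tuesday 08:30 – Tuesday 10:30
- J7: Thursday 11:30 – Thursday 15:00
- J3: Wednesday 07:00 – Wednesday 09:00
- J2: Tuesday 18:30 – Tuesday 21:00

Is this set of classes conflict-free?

Yes

Sorted by start: J1, J2, J3, J4, J5, J6, J7.
J2 starts after J1 ends, so J1 has no further overlaps.
J3 starts after J2 ends, so J2 has no further overlaps.
J4 starts after J3 ends, so J3 has no further overlaps.
J5 starts after J4 ends, so J4 has no further overlaps.
J6 starts after J5 ends, so J5 has no further overlaps.
J7 starts after J6 ends.
Every pair is clear; the schedule has no overlaps.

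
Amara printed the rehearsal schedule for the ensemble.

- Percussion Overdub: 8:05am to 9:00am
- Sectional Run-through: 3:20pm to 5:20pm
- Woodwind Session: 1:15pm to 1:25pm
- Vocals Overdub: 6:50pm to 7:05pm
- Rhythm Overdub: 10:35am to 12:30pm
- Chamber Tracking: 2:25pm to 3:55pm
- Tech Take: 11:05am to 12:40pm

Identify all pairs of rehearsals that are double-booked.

Chamber Tracking & Sectional Run-through, Rhythm Overdub & Tech Take

Sorted by start: Percussion Overdub, Rhythm Overdub, Tech Take, Woodwind Session, Chamber Tracking, Sectional Run-through, Vocals Overdub.
Rhythm Overdub starts after Percussion Overdub ends, so Percussion Overdub has no further overlaps.
Tech Take starts before Rhythm Overdub ends → Rhythm Overdub and Tech Take overlap.
Woodwind Session starts after Rhythm Overdub ends, so Rhythm Overdub has no further overlaps.
Woodwind Session starts after Tech Take ends, so Tech Take has no further overlaps.
Chamber Tracking starts after Woodwind Session ends, so Woodwind Session has no further overlaps.
Sectional Run-through starts before Chamber Tracking ends → Chamber Tracking and Sectional Run-through overlap.
Vocals Overdub starts after Chamber Tracking ends.
Vocals Overdub starts after Sectional Run-through ends.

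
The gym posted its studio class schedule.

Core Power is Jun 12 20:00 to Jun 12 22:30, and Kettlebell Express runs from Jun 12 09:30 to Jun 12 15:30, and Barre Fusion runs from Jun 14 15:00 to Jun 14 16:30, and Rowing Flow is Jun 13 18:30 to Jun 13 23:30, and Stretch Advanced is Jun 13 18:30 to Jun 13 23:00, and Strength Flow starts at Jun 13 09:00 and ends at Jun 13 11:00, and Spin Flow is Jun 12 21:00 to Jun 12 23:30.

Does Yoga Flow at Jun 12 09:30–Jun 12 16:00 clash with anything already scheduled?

Yes — it overlaps Kettlebell Express

Kettlebell Express: starts Jun 12 09:30 before Yoga Flow ends Jun 12 16:00, and ends Jun 12 15:30 after Yoga Flow starts Jun 12 09:30 → overlap.
Core Power: starts Jun 12 20:00 at or after Yoga Flow ends Jun 12 16:00 → clear.
Spin Flow: starts Jun 12 21:00 at or after Yoga Flow ends Jun 12 16:00 → clear.
Strength Flow: starts Jun 13 09:00 at or after Yoga Flow ends Jun 12 16:00 → clear.
Rowing Flow: starts Jun 13 18:30 at or after Yoga Flow ends Jun 12 16:00 → clear.
Stretch Advanced: starts Jun 13 18:30 at or after Yoga Flow ends Jun 12 16:00 → clear.
Barre Fusion: starts Jun 14 15:00 at or after Yoga Flow ends Jun 12 16:00 → clear.
Yoga Flow overlaps Kettlebell Express.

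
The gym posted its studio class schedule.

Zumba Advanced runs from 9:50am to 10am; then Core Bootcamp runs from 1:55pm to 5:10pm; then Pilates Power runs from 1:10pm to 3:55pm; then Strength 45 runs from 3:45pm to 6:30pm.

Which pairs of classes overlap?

Sorted by start: Zumba Advanced, Pilates Power, Core Bootcamp, Strength 45.
Pilates Power starts after Zumba Advanced ends — done with Zumba Advanced.
Core Bootcamp starts before Pilates Power ends → Pilates Power and Core Bootcamp overlap.
Strength 45 starts before Pilates Power ends → Pilates Power and Strength 45 overlap.
Strength 45 starts before Core Bootcamp ends → Core Bootcamp and Strength 45 overlap.

Core Bootcamp & Pilates Power, Core Bootcamp & Strength 45, Pilates Power & Strength 45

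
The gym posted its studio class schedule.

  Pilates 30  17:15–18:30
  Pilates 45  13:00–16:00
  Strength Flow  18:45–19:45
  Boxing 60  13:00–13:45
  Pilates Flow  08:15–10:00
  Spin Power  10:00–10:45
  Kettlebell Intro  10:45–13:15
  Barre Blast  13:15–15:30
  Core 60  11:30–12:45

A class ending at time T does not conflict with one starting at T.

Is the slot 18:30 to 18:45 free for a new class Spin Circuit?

Pilates Flow: ends 10:00 at or before Spin Circuit starts 18:30 → clear.
Spin Power: ends 10:45 at or before Spin Circuit starts 18:30 → clear.
Kettlebell Intro: ends 13:15 at or before Spin Circuit starts 18:30 → clear.
Core 60: ends 12:45 at or before Spin Circuit starts 18:30 → clear.
Pilates 45: ends 16:00 at or before Spin Circuit starts 18:30 → clear.
Boxing 60: ends 13:45 at or before Spin Circuit starts 18:30 → clear.
Barre Blast: ends 15:30 at or before Spin Circuit starts 18:30 → clear.
Pilates 30: ends 18:30 at or before Spin Circuit starts 18:30 → clear.
Strength Flow: starts 18:45 at or after Spin Circuit ends 18:45 → clear.

Yes — the slot is free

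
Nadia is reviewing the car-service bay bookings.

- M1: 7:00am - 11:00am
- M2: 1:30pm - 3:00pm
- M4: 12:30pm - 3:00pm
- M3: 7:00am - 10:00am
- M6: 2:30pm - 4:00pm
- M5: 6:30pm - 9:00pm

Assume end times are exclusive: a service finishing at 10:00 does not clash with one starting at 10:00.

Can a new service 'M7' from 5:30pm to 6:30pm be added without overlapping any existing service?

M1: ends 11:00am at or before M7 starts 5:30pm → clear.
M3: ends 10:00am at or before M7 starts 5:30pm → clear.
M4: ends 3:00pm at or before M7 starts 5:30pm → clear.
M2: ends 3:00pm at or before M7 starts 5:30pm → clear.
M6: ends 4:00pm at or before M7 starts 5:30pm → clear.
M5: starts 6:30pm at or after M7 ends 6:30pm → clear.

Yes — the slot is free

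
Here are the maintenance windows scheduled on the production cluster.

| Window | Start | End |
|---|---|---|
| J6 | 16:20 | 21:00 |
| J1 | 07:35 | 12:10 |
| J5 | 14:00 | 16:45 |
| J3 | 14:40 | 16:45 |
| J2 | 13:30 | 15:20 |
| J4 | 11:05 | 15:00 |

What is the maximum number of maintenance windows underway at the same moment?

Sort all start/end points and keep a running count:
07:35 start J1 → 1
11:05 start J4 → 2
12:10 end J1 → 1
13:30 start J2 → 2
14:00 start J5 → 3
14:40 start J3 → 4
15:00 end J4 → 3
15:20 end J2 → 2
16:20 start J6 → 3
16:45 end J3 → 2
16:45 end J5 → 1
21:00 end J6 → 0
Peak is 4, at 14:40 (J2, J3, J4, J5).

4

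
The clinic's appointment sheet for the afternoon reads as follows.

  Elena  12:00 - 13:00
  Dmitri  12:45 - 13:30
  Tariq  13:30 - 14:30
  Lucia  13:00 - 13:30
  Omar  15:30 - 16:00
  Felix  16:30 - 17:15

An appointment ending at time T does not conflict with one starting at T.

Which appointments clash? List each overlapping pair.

Dmitri & Elena, Dmitri & Lucia

Two intervals overlap when each starts before the other ends.
Sorted by start: Elena, Dmitri, Lucia, Tariq, Omar, Felix.
Dmitri starts before Elena ends → Elena and Dmitri overlap.
Lucia starts exactly when Elena ends (back-to-back, no overlap) — done with Elena.
Lucia starts before Dmitri ends → Dmitri and Lucia overlap.
Tariq starts exactly when Dmitri ends (back-to-back, no overlap) — done with Dmitri.
Tariq starts exactly when Lucia ends (back-to-back, no overlap) — done with Lucia.
Omar starts after Tariq ends — done with Tariq.
Felix starts after Omar ends.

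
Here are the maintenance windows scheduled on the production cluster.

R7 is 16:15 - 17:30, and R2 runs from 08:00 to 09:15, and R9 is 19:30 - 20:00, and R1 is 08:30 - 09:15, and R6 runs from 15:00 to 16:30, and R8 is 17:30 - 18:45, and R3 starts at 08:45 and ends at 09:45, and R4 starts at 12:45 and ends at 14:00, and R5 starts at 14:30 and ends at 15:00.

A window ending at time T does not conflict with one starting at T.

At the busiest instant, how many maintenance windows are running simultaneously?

3

Walk through starts and ends in time order (an end at T is processed before a start at T):
08:00 start R2 → 1
08:30 start R1 → 2
08:45 start R3 → 3
09:15 end R1 → 2
09:15 end R2 → 1
09:45 end R3 → 0
12:45 start R4 → 1
14:00 end R4 → 0
14:30 start R5 → 1
15:00 end R5 → 0
15:00 start R6 → 1
16:15 start R7 → 2
16:30 end R6 → 1
17:30 end R7 → 0
17:30 start R8 → 1
18:45 end R8 → 0
19:30 start R9 → 1
20:00 end R9 → 0
Peak is 3, at 08:45 (R1, R2, R3).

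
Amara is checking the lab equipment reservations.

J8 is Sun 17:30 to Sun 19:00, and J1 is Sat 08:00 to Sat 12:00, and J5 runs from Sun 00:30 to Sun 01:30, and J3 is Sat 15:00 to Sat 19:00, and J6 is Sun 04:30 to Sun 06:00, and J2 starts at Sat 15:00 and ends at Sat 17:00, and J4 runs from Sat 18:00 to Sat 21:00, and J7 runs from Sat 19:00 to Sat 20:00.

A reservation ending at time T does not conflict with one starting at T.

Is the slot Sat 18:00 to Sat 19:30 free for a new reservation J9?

J1: ends Sat 12:00 at or before J9 starts Sat 18:00 → clear.
J2: ends Sat 17:00 at or before J9 starts Sat 18:00 → clear.
J3: starts Sat 15:00 before J9 ends Sat 19:30, and ends Sat 19:00 after J9 starts Sat 18:00 → overlap.
J4: starts Sat 18:00 before J9 ends Sat 19:30, and ends Sat 21:00 after J9 starts Sat 18:00 → overlap.
J7: starts Sat 19:00 before J9 ends Sat 19:30, and ends Sat 20:00 after J9 starts Sat 18:00 → overlap.
J5: starts Sun 00:30 at or after J9 ends Sat 19:30 → clear.
J6: starts Sun 04:30 at or after J9 ends Sat 19:30 → clear.
J8: starts Sun 17:30 at or after J9 ends Sat 19:30 → clear.
J9 overlaps J3, J4, J7.

No — it overlaps J3, J4, J7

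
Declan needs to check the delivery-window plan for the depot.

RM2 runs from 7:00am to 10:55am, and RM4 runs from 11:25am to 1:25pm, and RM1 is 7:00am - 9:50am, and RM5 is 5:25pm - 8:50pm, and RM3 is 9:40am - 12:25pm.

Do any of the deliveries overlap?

Yes

Sorted by start: RM1, RM2, RM3, RM4, RM5.
RM2 starts before RM1 ends → RM1 and RM2 overlap.
That's a conflict, so the schedule is not conflict-free.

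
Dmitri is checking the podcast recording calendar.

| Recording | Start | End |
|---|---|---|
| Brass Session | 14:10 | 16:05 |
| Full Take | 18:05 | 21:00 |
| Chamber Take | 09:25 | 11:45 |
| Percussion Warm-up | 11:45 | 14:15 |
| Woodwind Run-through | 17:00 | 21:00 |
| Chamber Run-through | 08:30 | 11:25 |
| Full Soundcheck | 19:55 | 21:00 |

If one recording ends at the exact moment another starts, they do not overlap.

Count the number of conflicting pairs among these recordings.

Sorted by start: Chamber Run-through, Chamber Take, Percussion Warm-up, Brass Session, Woodwind Run-through, Full Take, Full Soundcheck.
Chamber Take starts before Chamber Run-through ends → Chamber Run-through and Chamber Take overlap.
Percussion Warm-up starts after Chamber Run-through ends, so Chamber Run-through has no further overlaps.
Percussion Warm-up starts exactly when Chamber Take ends (back-to-back, no overlap), so Chamber Take has no further overlaps.
Brass Session starts before Percussion Warm-up ends → Percussion Warm-up and Brass Session overlap.
Woodwind Run-through starts after Percussion Warm-up ends, so Percussion Warm-up has no further overlaps.
Woodwind Run-through starts after Brass Session ends, so Brass Session has no further overlaps.
Full Take starts before Woodwind Run-through ends → Woodwind Run-through and Full Take overlap.
Full Soundcheck starts before Woodwind Run-through ends → Woodwind Run-through and Full Soundcheck overlap.
Full Soundcheck starts before Full Take ends → Full Take and Full Soundcheck overlap.
Overlapping pairs: Brass Session & Percussion Warm-up, Chamber Run-through & Chamber Take, Full Soundcheck & Full Take, Full Soundcheck & Woodwind Run-through, Full Take & Woodwind Run-through — 5 in total.

5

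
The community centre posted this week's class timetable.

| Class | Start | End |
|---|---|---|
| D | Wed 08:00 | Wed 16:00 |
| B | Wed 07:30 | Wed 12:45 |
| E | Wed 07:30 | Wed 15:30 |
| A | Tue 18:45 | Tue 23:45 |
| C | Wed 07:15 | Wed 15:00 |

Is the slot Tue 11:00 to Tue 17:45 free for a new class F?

Yes — the slot is free

A: starts Tue 18:45 at or after F ends Tue 17:45 → clear.
C: starts Wed 07:15 at or after F ends Tue 17:45 → clear.
B: starts Wed 07:30 at or after F ends Tue 17:45 → clear.
E: starts Wed 07:30 at or after F ends Tue 17:45 → clear.
D: starts Wed 08:00 at or after F ends Tue 17:45 → clear.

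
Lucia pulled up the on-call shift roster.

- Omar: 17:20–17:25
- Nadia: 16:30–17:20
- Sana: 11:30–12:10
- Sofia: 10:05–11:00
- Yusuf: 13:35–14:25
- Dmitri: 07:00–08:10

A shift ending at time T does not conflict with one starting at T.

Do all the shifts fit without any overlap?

Sorted by start: Dmitri, Sofia, Sana, Yusuf, Nadia, Omar.
Sofia starts after Dmitri ends; Dmitri is clear from here.
Sana starts after Sofia ends; Sofia is clear from here.
Yusuf starts after Sana ends; Sana is clear from here.
Nadia starts after Yusuf ends; Yusuf is clear from here.
Omar starts exactly when Nadia ends (back-to-back, no overlap).
Every pair is clear; the schedule has no overlaps.

Yes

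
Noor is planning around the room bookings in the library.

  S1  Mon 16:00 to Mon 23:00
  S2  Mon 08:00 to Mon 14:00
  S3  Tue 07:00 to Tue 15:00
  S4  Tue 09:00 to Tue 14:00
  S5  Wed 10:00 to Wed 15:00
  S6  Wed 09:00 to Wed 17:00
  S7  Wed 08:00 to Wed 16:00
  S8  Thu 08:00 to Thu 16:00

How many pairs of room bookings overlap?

4

Sorted by start: S2, S1, S3, S4, S7, S6, S5, S8.
S1 starts after S2 ends; S2 is clear from here.
S3 starts after S1 ends; S1 is clear from here.
S4 starts before S3 ends → S3 and S4 overlap.
S7 starts after S3 ends; S3 is clear from here.
S7 starts after S4 ends; S4 is clear from here.
S6 starts before S7 ends → S7 and S6 overlap.
S5 starts before S7 ends → S7 and S5 overlap.
S8 starts after S7 ends.
S5 starts before S6 ends → S6 and S5 overlap.
S8 starts after S6 ends.
S8 starts after S5 ends.
Overlapping pairs: S3 & S4, S5 & S6, S5 & S7, S6 & S7 — 4 in total.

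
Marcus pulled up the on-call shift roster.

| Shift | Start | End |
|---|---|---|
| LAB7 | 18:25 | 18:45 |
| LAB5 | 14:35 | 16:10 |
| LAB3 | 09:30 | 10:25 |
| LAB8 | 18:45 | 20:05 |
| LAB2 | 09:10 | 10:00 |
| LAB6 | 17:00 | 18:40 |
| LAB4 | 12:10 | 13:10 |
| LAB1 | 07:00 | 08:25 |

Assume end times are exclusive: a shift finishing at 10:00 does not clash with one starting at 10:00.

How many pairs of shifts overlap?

Sorted by start: LAB1, LAB2, LAB3, LAB4, LAB5, LAB6, LAB7, LAB8.
LAB2 starts after LAB1 ends — done with LAB1.
LAB3 starts before LAB2 ends → LAB2 and LAB3 overlap.
LAB4 starts after LAB2 ends — done with LAB2.
LAB4 starts after LAB3 ends — done with LAB3.
LAB5 starts after LAB4 ends — done with LAB4.
LAB6 starts after LAB5 ends — done with LAB5.
LAB7 starts before LAB6 ends → LAB6 and LAB7 overlap.
LAB8 starts after LAB6 ends.
LAB8 starts exactly when LAB7 ends (back-to-back, no overlap).
Overlapping pairs: LAB2 & LAB3, LAB6 & LAB7 — 2 in total.

2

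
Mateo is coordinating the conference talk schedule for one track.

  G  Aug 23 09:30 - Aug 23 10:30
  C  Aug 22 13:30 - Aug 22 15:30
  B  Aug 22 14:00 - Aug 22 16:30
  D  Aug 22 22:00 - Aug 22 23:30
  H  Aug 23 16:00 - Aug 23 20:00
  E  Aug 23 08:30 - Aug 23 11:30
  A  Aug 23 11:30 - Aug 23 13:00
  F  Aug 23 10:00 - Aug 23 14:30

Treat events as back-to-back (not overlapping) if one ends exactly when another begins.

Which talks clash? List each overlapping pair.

Sorted by start: C, B, D, E, G, F, A, H.
B starts before C ends → C and B overlap.
D starts after C ends; C is clear from here.
D starts after B ends; B is clear from here.
E starts after D ends; D is clear from here.
G starts before E ends → E and G overlap.
F starts before E ends → E and F overlap.
A starts exactly when E ends (back-to-back, no overlap); E is clear from here.
F starts before G ends → G and F overlap.
A starts after G ends; G is clear from here.
A starts before F ends → F and A overlap.
H starts after F ends.
H starts after A ends.

A & F, B & C, E & F, E & G, F & G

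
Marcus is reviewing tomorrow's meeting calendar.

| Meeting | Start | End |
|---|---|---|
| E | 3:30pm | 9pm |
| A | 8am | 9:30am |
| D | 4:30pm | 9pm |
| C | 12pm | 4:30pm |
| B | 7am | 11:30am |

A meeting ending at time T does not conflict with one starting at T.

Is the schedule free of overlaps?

No

Check each pair: they overlap iff neither finishes before the other starts.
Sorted by start: B, A, C, E, D.
A starts before B ends → B and A overlap.
That's a conflict, so the schedule is not conflict-free.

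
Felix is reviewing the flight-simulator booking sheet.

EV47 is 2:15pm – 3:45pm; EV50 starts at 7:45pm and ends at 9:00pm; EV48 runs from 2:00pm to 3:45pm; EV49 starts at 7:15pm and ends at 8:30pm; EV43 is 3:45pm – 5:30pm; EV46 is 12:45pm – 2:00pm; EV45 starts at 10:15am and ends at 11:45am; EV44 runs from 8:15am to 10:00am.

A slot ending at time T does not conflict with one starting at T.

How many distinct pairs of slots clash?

2

Check each pair: they overlap iff neither finishes before the other starts.
Sorted by start: EV44, EV45, EV46, EV48, EV47, EV43, EV49, EV50.
EV45 starts after EV44 ends — done with EV44.
EV46 starts after EV45 ends — done with EV45.
EV48 starts exactly when EV46 ends (back-to-back, no overlap) — done with EV46.
EV47 starts before EV48 ends → EV48 and EV47 overlap.
EV43 starts exactly when EV48 ends (back-to-back, no overlap) — done with EV48.
EV43 starts exactly when EV47 ends (back-to-back, no overlap) — done with EV47.
EV49 starts after EV43 ends — done with EV43.
EV50 starts before EV49 ends → EV49 and EV50 overlap.
Overlapping pairs: EV47 & EV48, EV49 & EV50 — 2 in total.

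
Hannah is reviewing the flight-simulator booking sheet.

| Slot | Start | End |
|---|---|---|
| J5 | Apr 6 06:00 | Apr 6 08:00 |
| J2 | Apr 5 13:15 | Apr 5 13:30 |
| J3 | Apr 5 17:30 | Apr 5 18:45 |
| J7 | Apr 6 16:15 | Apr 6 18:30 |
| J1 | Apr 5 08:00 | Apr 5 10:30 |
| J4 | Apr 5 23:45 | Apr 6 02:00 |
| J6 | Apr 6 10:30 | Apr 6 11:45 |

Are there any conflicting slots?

Sorted by start: J1, J2, J3, J4, J5, J6, J7.
J2 starts after J1 ends — done with J1.
J3 starts after J2 ends — done with J2.
J4 starts after J3 ends — done with J3.
J5 starts after J4 ends — done with J4.
J6 starts after J5 ends — done with J5.
J7 starts after J6 ends.
Every pair is clear; the schedule has no overlaps.

No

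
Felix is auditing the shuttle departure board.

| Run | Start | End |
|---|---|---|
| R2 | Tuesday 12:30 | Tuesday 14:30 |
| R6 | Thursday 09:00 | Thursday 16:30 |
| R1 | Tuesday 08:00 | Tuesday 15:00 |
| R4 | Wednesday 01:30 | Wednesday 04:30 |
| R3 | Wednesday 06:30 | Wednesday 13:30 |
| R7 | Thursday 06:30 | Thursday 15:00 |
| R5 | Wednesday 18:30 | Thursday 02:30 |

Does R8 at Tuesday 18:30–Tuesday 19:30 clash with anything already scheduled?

R1: ends Tuesday 15:00 at or before R8 starts Tuesday 18:30 → clear.
R2: ends Tuesday 14:30 at or before R8 starts Tuesday 18:30 → clear.
R4: starts Wednesday 01:30 at or after R8 ends Tuesday 19:30 → clear.
R3: starts Wednesday 06:30 at or after R8 ends Tuesday 19:30 → clear.
R5: starts Wednesday 18:30 at or after R8 ends Tuesday 19:30 → clear.
R7: starts Thursday 06:30 at or after R8 ends Tuesday 19:30 → clear.
R6: starts Thursday 09:00 at or after R8 ends Tuesday 19:30 → clear.

No — it doesn't clash with anything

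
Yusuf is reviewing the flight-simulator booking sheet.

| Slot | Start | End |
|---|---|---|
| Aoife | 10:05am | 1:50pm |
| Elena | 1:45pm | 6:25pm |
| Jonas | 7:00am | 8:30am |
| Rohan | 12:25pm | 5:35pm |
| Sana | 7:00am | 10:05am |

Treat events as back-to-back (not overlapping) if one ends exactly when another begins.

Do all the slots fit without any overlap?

Two intervals overlap when each starts before the other ends.
Sorted by start: Jonas, Sana, Aoife, Rohan, Elena.
Sana starts before Jonas ends → Jonas and Sana overlap.
That's a conflict, so the schedule is not conflict-free.

No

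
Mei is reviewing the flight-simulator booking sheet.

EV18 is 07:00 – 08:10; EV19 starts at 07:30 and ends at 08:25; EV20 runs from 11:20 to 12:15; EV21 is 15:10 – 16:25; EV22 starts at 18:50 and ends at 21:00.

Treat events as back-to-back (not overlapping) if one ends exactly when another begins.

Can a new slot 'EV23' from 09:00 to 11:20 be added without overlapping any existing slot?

Yes — the slot is free

EV18: ends 08:10 at or before EV23 starts 09:00 → clear.
EV19: ends 08:25 at or before EV23 starts 09:00 → clear.
EV20: starts 11:20 at or after EV23 ends 11:20 → clear.
EV21: starts 15:10 at or after EV23 ends 11:20 → clear.
EV22: starts 18:50 at or after EV23 ends 11:20 → clear.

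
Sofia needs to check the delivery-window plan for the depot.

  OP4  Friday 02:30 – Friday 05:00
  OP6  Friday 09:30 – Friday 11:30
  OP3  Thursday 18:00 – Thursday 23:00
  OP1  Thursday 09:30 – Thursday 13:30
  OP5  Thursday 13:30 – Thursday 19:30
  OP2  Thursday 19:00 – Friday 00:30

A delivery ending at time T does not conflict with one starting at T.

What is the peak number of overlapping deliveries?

3

Sort all start/end points and keep a running count:
Thursday 09:30 start OP1 → 1
Thursday 13:30 end OP1 → 0
Thursday 13:30 start OP5 → 1
Thursday 18:00 start OP3 → 2
Thursday 19:00 start OP2 → 3
Thursday 19:30 end OP5 → 2
Thursday 23:00 end OP3 → 1
Friday 00:30 end OP2 → 0
Friday 02:30 start OP4 → 1
Friday 05:00 end OP4 → 0
Friday 09:30 start OP6 → 1
Friday 11:30 end OP6 → 0
Peak is 3, at Thursday 19:00 (OP2, OP3, OP5).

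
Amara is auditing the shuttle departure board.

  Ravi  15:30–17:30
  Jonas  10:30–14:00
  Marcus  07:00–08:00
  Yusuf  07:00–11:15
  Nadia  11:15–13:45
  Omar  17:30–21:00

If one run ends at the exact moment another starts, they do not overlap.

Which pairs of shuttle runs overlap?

Sorted by start: Marcus, Yusuf, Jonas, Nadia, Ravi, Omar.
Yusuf starts before Marcus ends → Marcus and Yusuf overlap.
Jonas starts after Marcus ends, so nothing later overlaps Marcus either.
Jonas starts before Yusuf ends → Yusuf and Jonas overlap.
Nadia starts exactly when Yusuf ends (back-to-back, no overlap), so nothing later overlaps Yusuf either.
Nadia starts before Jonas ends → Jonas and Nadia overlap.
Ravi starts after Jonas ends, so nothing later overlaps Jonas either.
Ravi starts after Nadia ends, so nothing later overlaps Nadia either.
Omar starts exactly when Ravi ends (back-to-back, no overlap).

Jonas & Nadia, Jonas & Yusuf, Marcus & Yusuf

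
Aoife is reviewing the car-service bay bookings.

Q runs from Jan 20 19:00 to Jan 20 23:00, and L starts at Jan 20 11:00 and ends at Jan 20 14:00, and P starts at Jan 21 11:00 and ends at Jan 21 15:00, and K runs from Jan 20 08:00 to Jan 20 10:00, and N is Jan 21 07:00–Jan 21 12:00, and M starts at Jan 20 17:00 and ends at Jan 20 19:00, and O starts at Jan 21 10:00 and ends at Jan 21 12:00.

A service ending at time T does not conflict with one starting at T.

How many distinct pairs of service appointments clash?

3

Sorted by start: K, L, M, Q, N, O, P.
L starts after K ends, so nothing later overlaps K either.
M starts after L ends, so nothing later overlaps L either.
Q starts exactly when M ends (back-to-back, no overlap), so nothing later overlaps M either.
N starts after Q ends, so nothing later overlaps Q either.
O starts before N ends → N and O overlap.
P starts before N ends → N and P overlap.
P starts before O ends → O and P overlap.
Overlapping pairs: N & O, N & P, O & P — 3 in total.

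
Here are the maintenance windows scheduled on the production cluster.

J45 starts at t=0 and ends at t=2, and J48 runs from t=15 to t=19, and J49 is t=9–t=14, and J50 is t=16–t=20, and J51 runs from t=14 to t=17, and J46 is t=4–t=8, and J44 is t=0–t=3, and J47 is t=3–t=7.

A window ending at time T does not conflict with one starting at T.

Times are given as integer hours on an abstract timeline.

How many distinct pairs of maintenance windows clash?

Sorted by start: J44, J45, J47, J46, J49, J51, J48, J50.
J45 starts before J44 ends → J44 and J45 overlap.
J47 starts exactly when J44 ends (back-to-back, no overlap), so nothing later overlaps J44 either.
J47 starts after J45 ends, so nothing later overlaps J45 either.
J46 starts before J47 ends → J47 and J46 overlap.
J49 starts after J47 ends, so nothing later overlaps J47 either.
J49 starts after J46 ends, so nothing later overlaps J46 either.
J51 starts exactly when J49 ends (back-to-back, no overlap), so nothing later overlaps J49 either.
J48 starts before J51 ends → J51 and J48 overlap.
J50 starts before J51 ends → J51 and J50 overlap.
J50 starts before J48 ends → J48 and J50 overlap.
Overlapping pairs: J44 & J45, J46 & J47, J48 & J50, J48 & J51, J50 & J51 — 5 in total.

5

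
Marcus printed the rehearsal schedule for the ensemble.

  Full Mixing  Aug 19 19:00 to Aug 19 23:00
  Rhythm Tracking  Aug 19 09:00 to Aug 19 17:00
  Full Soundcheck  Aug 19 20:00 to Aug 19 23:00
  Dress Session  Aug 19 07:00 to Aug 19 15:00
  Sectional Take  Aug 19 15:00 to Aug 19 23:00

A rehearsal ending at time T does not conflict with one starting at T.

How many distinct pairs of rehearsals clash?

Sorted by start: Dress Session, Rhythm Tracking, Sectional Take, Full Mixing, Full Soundcheck.
Rhythm Tracking starts before Dress Session ends → Dress Session and Rhythm Tracking overlap.
Sectional Take starts exactly when Dress Session ends (back-to-back, no overlap); Dress Session is clear from here.
Sectional Take starts before Rhythm Tracking ends → Rhythm Tracking and Sectional Take overlap.
Full Mixing starts after Rhythm Tracking ends; Rhythm Tracking is clear from here.
Full Mixing starts before Sectional Take ends → Sectional Take and Full Mixing overlap.
Full Soundcheck starts before Sectional Take ends → Sectional Take and Full Soundcheck overlap.
Full Soundcheck starts before Full Mixing ends → Full Mixing and Full Soundcheck overlap.
Overlapping pairs: Dress Session & Rhythm Tracking, Full Mixing & Full Soundcheck, Full Mixing & Sectional Take, Full Soundcheck & Sectional Take, Rhythm Tracking & Sectional Take — 5 in total.

5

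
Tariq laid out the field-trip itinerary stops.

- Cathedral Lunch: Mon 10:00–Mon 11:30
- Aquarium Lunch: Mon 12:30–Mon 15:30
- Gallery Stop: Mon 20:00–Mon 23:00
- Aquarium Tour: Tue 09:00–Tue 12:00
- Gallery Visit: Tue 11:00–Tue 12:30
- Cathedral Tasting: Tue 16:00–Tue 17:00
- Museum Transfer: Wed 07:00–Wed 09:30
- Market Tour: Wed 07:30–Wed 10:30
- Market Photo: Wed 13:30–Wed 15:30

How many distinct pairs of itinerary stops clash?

Sorted by start: Cathedral Lunch, Aquarium Lunch, Gallery Stop, Aquarium Tour, Gallery Visit, Cathedral Tasting, Museum Transfer, Market Tour, Market Photo.
Aquarium Lunch starts after Cathedral Lunch ends; Cathedral Lunch is clear from here.
Gallery Stop starts after Aquarium Lunch ends; Aquarium Lunch is clear from here.
Aquarium Tour starts after Gallery Stop ends; Gallery Stop is clear from here.
Gallery Visit starts before Aquarium Tour ends → Aquarium Tour and Gallery Visit overlap.
Cathedral Tasting starts after Aquarium Tour ends; Aquarium Tour is clear from here.
Cathedral Tasting starts after Gallery Visit ends; Gallery Visit is clear from here.
Museum Transfer starts after Cathedral Tasting ends; Cathedral Tasting is clear from here.
Market Tour starts before Museum Transfer ends → Museum Transfer and Market Tour overlap.
Market Photo starts after Museum Transfer ends.
Market Photo starts after Market Tour ends.
Overlapping pairs: Aquarium Tour & Gallery Visit, Market Tour & Museum Transfer — 2 in total.

2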